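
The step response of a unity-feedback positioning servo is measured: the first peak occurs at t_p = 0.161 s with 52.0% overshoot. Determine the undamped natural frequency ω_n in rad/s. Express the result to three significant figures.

The overshoot fixes ζ = −ln(OS)/√(π²+ln²(OS)) = 0.204.
t_p = π/ω_d ⇒ ω_d = 19.5 rad/s; then ω_n = ω_d/√(1−ζ²) = 19.9 rad/s.

ω_n ≈ 19.9 rad/s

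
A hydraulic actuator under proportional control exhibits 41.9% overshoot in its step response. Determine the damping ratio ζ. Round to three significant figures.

ζ = −ln(OS)/√(π² + (ln OS)²). With OS = 0.419, ln OS = −0.8699 and ζ = 0.8699/3.260 = 0.267.

ζ ≈ 0.267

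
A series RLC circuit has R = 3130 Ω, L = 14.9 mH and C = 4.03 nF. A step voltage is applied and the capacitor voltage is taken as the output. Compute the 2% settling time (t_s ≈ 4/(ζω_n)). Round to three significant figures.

t_s ≈ 0.0000381 s

For a series RLC circuit (capacitor voltage as output), ω_n = 1/√(LC) = 1/√(14.9 mH · 4.03 nF) = 129000 rad/s.
ζ = (R/2)·√(C/L) = (3130/2)·√(4.03 nF/14.9 mH) = 0.814.
t_s ≈ 4/(ζω_n) = 0.0000381 s.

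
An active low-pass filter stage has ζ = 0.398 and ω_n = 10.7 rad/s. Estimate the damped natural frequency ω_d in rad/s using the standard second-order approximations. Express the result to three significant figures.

ω_d = ω_n√(1−ζ²) = 10.7·√0.842 = 9.82 rad/s.

ω_d ≈ 9.82 rad/s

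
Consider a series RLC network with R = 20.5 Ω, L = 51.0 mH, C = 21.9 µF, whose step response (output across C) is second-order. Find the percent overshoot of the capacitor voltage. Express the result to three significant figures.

For a series RLC circuit (capacitor voltage as output), ω_n = 1/√(LC) = 1/√(51.0 mH · 21.9 µF) = 946 rad/s.
ζ = (R/2)·√(C/L) = (20.5/2)·√(21.9 µF/51.0 mH) = 0.212.
Overshoot: exp(−π·0.212/√(1−0.212²)) = 0.505, i.e. 50.5%.

%OS ≈ 50.5%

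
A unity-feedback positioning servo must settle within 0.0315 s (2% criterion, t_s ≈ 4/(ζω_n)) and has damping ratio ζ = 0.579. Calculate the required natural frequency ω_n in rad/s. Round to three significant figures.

Rearranging t_s ≈ 4/(ζω_n) gives ω_n = 4/(ζ·t_s) = 4/(0.579 × 0.0315) = 219 rad/s.

ω_n ≈ 219 rad/s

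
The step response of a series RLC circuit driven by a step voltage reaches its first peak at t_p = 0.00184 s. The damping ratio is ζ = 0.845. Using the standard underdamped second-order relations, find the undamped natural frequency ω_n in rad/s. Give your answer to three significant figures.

Peak time t_p = π/ω_d, so ω_d = π/t_p = π/0.00184 = 1710 rad/s.
ω_n = ω_d/√(1−ζ²) = 1710/√0.286 = 3190 rad/s.

ω_n ≈ 3190 rad/s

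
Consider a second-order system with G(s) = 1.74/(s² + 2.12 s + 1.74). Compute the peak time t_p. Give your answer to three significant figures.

t_p ≈ 4.00 s

Comparing the denominator to s² + 2ζω_n s + ω_n²: ω_n = √1.74 = 1.32 rad/s, and 2ζω_n = 2.12 so ζ = 2.12/(2·1.32) = 0.804.
ω_d = 1.32·√(1 − 0.804²) = 0.785 rad/s. Then t_p = π/ω_d = 4.00 s.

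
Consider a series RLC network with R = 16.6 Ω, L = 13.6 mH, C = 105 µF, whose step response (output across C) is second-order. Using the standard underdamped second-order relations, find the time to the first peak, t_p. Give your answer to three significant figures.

For a series RLC circuit (capacitor voltage as output), ω_n = 1/√(LC) = 1/√(13.6 mH · 105 µF) = 837 rad/s.
ζ = (R/2)·√(C/L) = (16.6/2)·√(105 µF/13.6 mH) = 0.729.
ω_d = 837·√(1 − 0.729²) = 573 rad/s. t_p = π/ω_d = 0.00549 s.

t_p ≈ 0.00549 s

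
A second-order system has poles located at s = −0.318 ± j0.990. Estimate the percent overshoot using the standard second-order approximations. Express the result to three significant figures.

The poles are at −σ ± jω_d with σ = 0.318 and ω_d = 0.990, so ω_n = √(σ²+ω_d²) = 1.04 rad/s and ζ = σ/ω_n = 0.306.
%OS = 100·exp(−πζ/√(1−ζ²)) = 36.5%.

%OS ≈ 36.5%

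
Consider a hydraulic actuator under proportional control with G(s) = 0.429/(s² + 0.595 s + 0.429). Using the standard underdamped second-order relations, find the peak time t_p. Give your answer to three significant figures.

t_p ≈ 5.38 s

ω_n = √0.429 = 0.655 rad/s; ζ = 0.595/(2·0.655) = 0.454.
ω_d = ω_n√(1−ζ²) = 0.584 rad/s. Then t_p = π/ω_d = 5.38 s.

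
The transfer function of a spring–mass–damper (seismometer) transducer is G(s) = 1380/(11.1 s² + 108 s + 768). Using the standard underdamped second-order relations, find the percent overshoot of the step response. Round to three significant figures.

%OS ≈ 10.4%

Dividing through by 11.1: denominator becomes s² + 9.730 s + 69.19.
So ω_n = √69.19 = 8.32 rad/s and ζ = 9.730/(2·8.32) = 0.585.
%OS = 100·exp(−πζ/√(1−ζ²)) = 10.4%.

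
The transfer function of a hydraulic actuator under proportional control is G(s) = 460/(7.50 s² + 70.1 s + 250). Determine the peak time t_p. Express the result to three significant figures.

t_p ≈ 0.927 s

Dividing through by 7.50: denominator becomes s² + 9.347 s + 33.33.
So ω_n = √33.33 = 5.77 rad/s and ζ = 9.347/(2·5.77) = 0.809.
The damped frequency ω_d = ω_n√(1−ζ²) = 3.39 rad/s. t_p = π/ω_d = 0.927 s.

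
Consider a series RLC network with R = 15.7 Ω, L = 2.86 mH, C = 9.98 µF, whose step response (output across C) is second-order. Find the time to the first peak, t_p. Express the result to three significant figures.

For a series RLC circuit (capacitor voltage as output), ω_n = 1/√(LC) = 1/√(2.86 mH · 9.98 µF) = 5920 rad/s.
ζ = (R/2)·√(C/L) = (15.7/2)·√(9.98 µF/2.86 mH) = 0.464.
ω_d = 5920·√(1 − 0.464²) = 5240 rad/s. t_p = π/ω_d = 0.000599 s.

t_p ≈ 0.000599 s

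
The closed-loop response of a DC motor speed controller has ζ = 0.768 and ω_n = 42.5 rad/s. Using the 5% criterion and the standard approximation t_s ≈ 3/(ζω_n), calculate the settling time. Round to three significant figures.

t_s ≈ 0.0919 s

t_s ≈ 3/(ζω_n) = 3/(0.768 × 42.5) = 0.0919 s.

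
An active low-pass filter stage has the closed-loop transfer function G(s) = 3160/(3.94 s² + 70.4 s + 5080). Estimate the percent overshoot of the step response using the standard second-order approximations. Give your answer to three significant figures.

%OS ≈ 44.6%

Dividing through by 3.94: denominator becomes s² + 17.87 s + 1289.
So ω_n = √1289 = 35.9 rad/s and ζ = 17.87/(2·35.9) = 0.249.
%OS = 100 e^{−πζ/√(1−ζ²)} with ζ = 0.249 gives 44.6%.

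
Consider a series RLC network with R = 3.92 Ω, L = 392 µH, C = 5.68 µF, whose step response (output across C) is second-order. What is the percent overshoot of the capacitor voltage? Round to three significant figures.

For a series RLC circuit (capacitor voltage as output), ω_n = 1/√(LC) = 1/√(392 µH · 5.68 µF) = 21200 rad/s.
ζ = (R/2)·√(C/L) = (3.92/2)·√(5.68 µF/392 µH) = 0.236.
%OS = 100·exp(−πζ/√(1−ζ²)) = 46.6%.

%OS ≈ 46.6%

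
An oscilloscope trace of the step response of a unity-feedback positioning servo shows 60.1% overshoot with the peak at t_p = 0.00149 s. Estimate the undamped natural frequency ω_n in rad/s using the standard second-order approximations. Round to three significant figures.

ω_n ≈ 2140 rad/s

The overshoot fixes ζ = −ln(OS)/√(π²+ln²(OS)) = 0.160.
From t_p = π/ω_d, ω_d = π/0.00149 = 2110 rad/s, so ω_n = ω_d/√(1−ζ²) = 2140 rad/s.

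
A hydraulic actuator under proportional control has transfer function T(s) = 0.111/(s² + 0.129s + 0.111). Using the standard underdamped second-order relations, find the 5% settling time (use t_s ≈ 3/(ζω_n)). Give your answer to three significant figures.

t_s ≈ 46.5 s

ω_n = √0.111 = 0.333 rad/s; ζ = 0.129/(2·0.333) = 0.194.
t_s ≈ 3/(ζω_n) = 3/(0.194·0.333) = 46.5 s.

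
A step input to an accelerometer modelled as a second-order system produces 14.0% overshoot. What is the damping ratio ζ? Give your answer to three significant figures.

ζ ≈ 0.531

From %OS = 100·exp(−πζ/√(1−ζ²)), invert to get ζ = −ln(OS)/√(π² + ln²(OS)) with OS = 0.140.
−ln 0.140 = 1.966, so ζ = 1.966/√(π² + 3.866) = 0.531.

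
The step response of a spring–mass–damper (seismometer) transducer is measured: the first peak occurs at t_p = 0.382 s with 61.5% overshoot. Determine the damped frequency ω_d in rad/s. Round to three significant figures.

t_p = π/ω_d, so ω_d = π/0.382 = 8.22 rad/s.

ω_d ≈ 8.22 rad/s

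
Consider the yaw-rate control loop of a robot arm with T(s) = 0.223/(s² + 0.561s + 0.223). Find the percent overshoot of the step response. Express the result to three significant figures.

%OS ≈ 9.83%

ω_n = √0.223 = 0.472 rad/s; ζ = 0.561/(2·0.472) = 0.594.
%OS = 100 e^{−πζ/√(1−ζ²)} with ζ = 0.594 gives 9.83%.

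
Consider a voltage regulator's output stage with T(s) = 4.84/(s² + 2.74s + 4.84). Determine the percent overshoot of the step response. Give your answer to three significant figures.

%OS ≈ 8.21%

Comparing the denominator to s² + 2ζω_n s + ω_n²: ω_n = √4.84 = 2.20 rad/s, and 2ζω_n = 2.74 so ζ = 2.74/(2·2.20) = 0.623.
%OS = 100·exp(−πζ/√(1−ζ²)) = 8.21%.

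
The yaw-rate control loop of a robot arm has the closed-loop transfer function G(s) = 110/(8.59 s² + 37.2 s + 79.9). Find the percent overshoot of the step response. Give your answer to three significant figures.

Dividing through by 8.59: denominator becomes s² + 4.331 s + 9.302.
So ω_n = √9.302 = 3.05 rad/s and ζ = 4.331/(2·3.05) = 0.710.
%OS = 100·exp(−πζ/√(1−ζ²)) = 4.21%.

%OS ≈ 4.21%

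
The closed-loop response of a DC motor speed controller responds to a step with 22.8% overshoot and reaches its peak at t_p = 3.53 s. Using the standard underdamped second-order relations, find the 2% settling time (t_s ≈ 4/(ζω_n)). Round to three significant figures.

t_s ≈ 9.55 s

The overshoot fixes ζ = −ln(OS)/√(π²+ln²(OS)) = 0.426.
From t_p = π/ω_d, ω_d = π/3.53 = 0.890 rad/s, so ω_n = ω_d/√(1−ζ²) = 0.984 rad/s.
t_s ≈ 4/(ζω_n) = 4/(0.426·0.984) = 9.55 s.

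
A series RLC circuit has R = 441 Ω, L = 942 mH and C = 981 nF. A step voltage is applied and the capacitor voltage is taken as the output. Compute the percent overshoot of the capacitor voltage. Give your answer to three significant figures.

For a series RLC circuit (capacitor voltage as output), ω_n = 1/√(LC) = 1/√(942 mH · 981 nF) = 1040 rad/s.
ζ = (R/2)·√(C/L) = (441/2)·√(981 nF/942 mH) = 0.225.
Overshoot: exp(−π·0.225/√(1−0.225²)) = 0.484, i.e. 48.4%.

%OS ≈ 48.4%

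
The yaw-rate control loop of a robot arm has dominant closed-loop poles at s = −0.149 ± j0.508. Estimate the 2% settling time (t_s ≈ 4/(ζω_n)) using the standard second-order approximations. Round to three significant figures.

t_s ≈ 26.8 s

For poles at −σ ± jω_d, ζω_n = σ = 0.149, so t_s ≈ 4/σ = 26.8 s.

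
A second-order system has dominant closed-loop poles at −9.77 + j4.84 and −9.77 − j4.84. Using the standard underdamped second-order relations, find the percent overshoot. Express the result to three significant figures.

|pole| = ω_n = √(9.77² + 4.84²) = 10.9 rad/s; ζ = cos θ = σ/ω_n = 0.896.
%OS = 100 e^{−πζ/√(1−ζ²)} with ζ = 0.896 gives 0.176%.

%OS ≈ 0.176%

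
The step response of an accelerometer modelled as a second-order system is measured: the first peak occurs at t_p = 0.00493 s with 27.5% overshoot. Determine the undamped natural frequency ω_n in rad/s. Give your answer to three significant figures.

The overshoot fixes ζ = −ln(OS)/√(π²+ln²(OS)) = 0.380.
From t_p = π/ω_d, ω_d = π/0.00493 = 637 rad/s, so ω_n = ω_d/√(1−ζ²) = 689 rad/s.

ω_n ≈ 689 rad/s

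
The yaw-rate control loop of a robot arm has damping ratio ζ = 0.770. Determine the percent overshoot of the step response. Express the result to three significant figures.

For an underdamped second-order system, %OS = 100·exp(−πζ/√(1−ζ²)).
πζ/√(1−ζ²) = π·0.770/√(1−0.593) = 3.791, so %OS = 100·e^(−3.791) = 2.26%.

%OS ≈ 2.26%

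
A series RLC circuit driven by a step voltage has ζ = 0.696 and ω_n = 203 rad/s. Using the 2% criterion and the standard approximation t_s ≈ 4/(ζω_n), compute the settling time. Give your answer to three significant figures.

t_s ≈ 0.0283 s

t_s ≈ 4/(ζω_n) = 4/(0.696 × 203) = 0.0283 s.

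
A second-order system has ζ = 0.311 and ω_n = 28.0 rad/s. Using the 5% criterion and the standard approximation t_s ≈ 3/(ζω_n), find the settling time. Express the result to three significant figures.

t_s ≈ 3/(ζω_n) = 3/(0.311 × 28.0) = 0.345 s.

t_s ≈ 0.345 s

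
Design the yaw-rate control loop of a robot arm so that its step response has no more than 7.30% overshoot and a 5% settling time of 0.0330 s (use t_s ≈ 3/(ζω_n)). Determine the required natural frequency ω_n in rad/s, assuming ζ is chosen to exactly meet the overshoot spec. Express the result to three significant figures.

From %OS = 100·exp(−πζ/√(1−ζ²)), invert to get ζ = −ln(OS)/√(π² + ln²(OS)) with OS = 0.0730.
−ln 0.0730 = 2.617, so ζ = 2.617/√(π² + 6.850) = 0.640.
From t_s ≈ 3/(ζω_n): ω_n = 3/(ζ·t_s) = 3/(0.640·0.0330) = 142 rad/s.

ω_n ≈ 142 rad/s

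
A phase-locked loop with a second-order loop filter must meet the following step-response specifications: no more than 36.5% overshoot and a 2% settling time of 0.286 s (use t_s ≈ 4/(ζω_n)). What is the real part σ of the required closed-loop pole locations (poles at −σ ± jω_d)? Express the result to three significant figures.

σ ≈ 14.0

The settling-time spec alone fixes σ = ζω_n = 4/t_s = 4/0.286 = 14.0.
(Overshoot then fixes ζ = 0.305 and hence ω_d = σ·√(1−ζ²)/ζ = 43.6 rad/s.)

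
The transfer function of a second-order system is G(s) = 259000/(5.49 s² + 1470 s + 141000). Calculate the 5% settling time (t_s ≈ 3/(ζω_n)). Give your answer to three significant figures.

Dividing through by 5.49: denominator becomes s² + 267.8 s + 25680.
So ω_n = √25680 = 160 rad/s and ζ = 267.8/(2·160) = 0.835.
t_s ≈ 3/(ζω_n) = 0.0224 s.

t_s ≈ 0.0224 s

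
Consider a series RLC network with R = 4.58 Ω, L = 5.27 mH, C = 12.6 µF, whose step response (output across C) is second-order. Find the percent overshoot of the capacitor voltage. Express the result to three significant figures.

For a series RLC circuit (capacitor voltage as output), ω_n = 1/√(LC) = 1/√(5.27 mH · 12.6 µF) = 3880 rad/s.
ζ = (R/2)·√(C/L) = (4.58/2)·√(12.6 µF/5.27 mH) = 0.112.
%OS = 100 e^{−πζ/√(1−ζ²)} with ζ = 0.112 gives 70.2%.

%OS ≈ 70.2%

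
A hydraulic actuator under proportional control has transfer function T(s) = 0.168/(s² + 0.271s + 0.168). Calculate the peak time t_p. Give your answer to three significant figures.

t_p ≈ 8.12 s

Matching coefficients with s² + 2ζω_n s + ω_n² gives ω_n² = 0.168 ⇒ ω_n = 0.410 rad/s, and ζ = 0.271/(2ω_n) = 0.331.
The damped frequency ω_d = ω_n√(1−ζ²) = 0.387 rad/s. Then t_p = π/ω_d = 8.12 s.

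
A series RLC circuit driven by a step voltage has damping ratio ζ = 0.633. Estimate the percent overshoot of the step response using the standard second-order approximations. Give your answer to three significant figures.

%OS ≈ 7.66%

For an underdamped second-order system, %OS = 100·exp(−πζ/√(1−ζ²)).
πζ/√(1−ζ²) = π·0.633/√(1−0.401) = 2.569, so %OS = 100·e^(−2.569) = 7.66%.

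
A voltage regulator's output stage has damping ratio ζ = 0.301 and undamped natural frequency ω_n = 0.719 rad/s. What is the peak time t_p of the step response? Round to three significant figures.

t_p ≈ 4.58 s

The damped frequency is ω_d = ω_n√(1−ζ²) = 0.719·√(1−0.0906) = 0.686 rad/s.
Peak time t_p = π/ω_d = π/0.686 = 4.58 s.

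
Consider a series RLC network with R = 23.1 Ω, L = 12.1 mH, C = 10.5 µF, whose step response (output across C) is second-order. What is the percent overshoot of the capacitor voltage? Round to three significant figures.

%OS ≈ 32.1%

For a series RLC circuit (capacitor voltage as output), ω_n = 1/√(LC) = 1/√(12.1 mH · 10.5 µF) = 2810 rad/s.
ζ = (R/2)·√(C/L) = (23.1/2)·√(10.5 µF/12.1 mH) = 0.340.
%OS = 100 e^{−πζ/√(1−ζ²)} with ζ = 0.340 gives 32.1%.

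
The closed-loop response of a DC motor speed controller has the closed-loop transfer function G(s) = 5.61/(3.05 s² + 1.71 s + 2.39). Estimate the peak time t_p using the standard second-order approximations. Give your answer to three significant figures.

Dividing through by 3.05: denominator becomes s² + 0.5607 s + 0.7836.
So ω_n = √0.7836 = 0.885 rad/s and ζ = 0.5607/(2·0.885) = 0.317.
ω_d = ω_n√(1−ζ²) = 0.840 rad/s. t_p = π/ω_d = 3.74 s.

t_p ≈ 3.74 s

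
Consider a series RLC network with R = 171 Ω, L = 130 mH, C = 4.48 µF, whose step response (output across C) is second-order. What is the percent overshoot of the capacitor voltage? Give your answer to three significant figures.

For a series RLC circuit (capacitor voltage as output), ω_n = 1/√(LC) = 1/√(130 mH · 4.48 µF) = 1310 rad/s.
ζ = (R/2)·√(C/L) = (171/2)·√(4.48 µF/130 mH) = 0.502.
Overshoot: exp(−π·0.502/√(1−0.502²)) = 0.162, i.e. 16.2%.

%OS ≈ 16.2%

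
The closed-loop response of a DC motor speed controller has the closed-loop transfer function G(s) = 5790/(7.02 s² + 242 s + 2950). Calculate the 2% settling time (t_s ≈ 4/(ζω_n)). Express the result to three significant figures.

t_s ≈ 0.232 s

Dividing through by 7.02: denominator becomes s² + 34.47 s + 420.2.
So ω_n = √420.2 = 20.5 rad/s and ζ = 34.47/(2·20.5) = 0.841.
t_s ≈ 4/(ζω_n) = 0.232 s.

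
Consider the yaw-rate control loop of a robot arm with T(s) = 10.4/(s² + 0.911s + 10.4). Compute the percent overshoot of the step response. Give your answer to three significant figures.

ω_n = √10.4 = 3.22 rad/s; ζ = 0.911/(2·3.22) = 0.141.
%OS = 100·exp(−πζ/√(1−ζ²)) = 63.9%.

%OS ≈ 63.9%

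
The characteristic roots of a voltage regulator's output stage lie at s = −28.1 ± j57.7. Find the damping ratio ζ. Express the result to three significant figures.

|pole| = ω_n = √(28.1² + 57.7²) = 64.2 rad/s; ζ = cos θ = σ/ω_n = 0.438.

ζ ≈ 0.438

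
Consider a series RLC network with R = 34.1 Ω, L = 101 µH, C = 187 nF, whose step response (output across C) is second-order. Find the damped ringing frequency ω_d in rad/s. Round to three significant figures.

For a series RLC circuit (capacitor voltage as output), ω_n = 1/√(LC) = 1/√(101 µH · 187 nF) = 230000 rad/s.
ζ = (R/2)·√(C/L) = (34.1/2)·√(187 nF/101 µH) = 0.734.
ω_d = ω_n√(1−ζ²) = 156000 rad/s.

ω_d ≈ 156000 rad/s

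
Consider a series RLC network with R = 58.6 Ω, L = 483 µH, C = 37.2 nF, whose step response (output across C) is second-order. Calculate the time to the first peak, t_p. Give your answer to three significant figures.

t_p ≈ 0.0000138 s

For a series RLC circuit (capacitor voltage as output), ω_n = 1/√(LC) = 1/√(483 µH · 37.2 nF) = 236000 rad/s.
ζ = (R/2)·√(C/L) = (58.6/2)·√(37.2 nF/483 µH) = 0.257.
ω_d = ω_n√(1−ζ²) = 228000 rad/s. t_p = π/ω_d = 0.0000138 s.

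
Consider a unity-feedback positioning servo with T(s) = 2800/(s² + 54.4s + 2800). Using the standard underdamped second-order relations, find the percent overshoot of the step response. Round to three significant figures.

Matching coefficients with s² + 2ζω_n s + ω_n² gives ω_n² = 2800 ⇒ ω_n = 52.9 rad/s, and ζ = 54.4/(2ω_n) = 0.514.
%OS = 100·exp(−πζ/√(1−ζ²)) = 15.2%.

%OS ≈ 15.2%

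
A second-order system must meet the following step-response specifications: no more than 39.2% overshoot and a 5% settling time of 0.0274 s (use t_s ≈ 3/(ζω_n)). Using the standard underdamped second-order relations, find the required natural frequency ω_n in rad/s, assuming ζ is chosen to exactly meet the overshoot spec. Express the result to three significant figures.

ζ = −ln(OS)/√(π² + (ln OS)²). With OS = 0.392, ln OS = −0.9365 and ζ = 0.9365/3.278 = 0.286.
Then ω_n = 3/(ζ t_s) = 3/(0.286 × 0.0274) = 383 rad/s.

ω_n ≈ 383 rad/s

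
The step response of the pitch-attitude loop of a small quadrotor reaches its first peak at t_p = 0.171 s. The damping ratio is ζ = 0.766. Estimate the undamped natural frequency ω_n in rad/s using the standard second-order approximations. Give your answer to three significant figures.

Peak time t_p = π/ω_d, so ω_d = π/t_p = π/0.171 = 18.4 rad/s.
ω_n = ω_d/√(1−ζ²) = 18.4/√0.413 = 28.6 rad/s.

ω_n ≈ 28.6 rad/s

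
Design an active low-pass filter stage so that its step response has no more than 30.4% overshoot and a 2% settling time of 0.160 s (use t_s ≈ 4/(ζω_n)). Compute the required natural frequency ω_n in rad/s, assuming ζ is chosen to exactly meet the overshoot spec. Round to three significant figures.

ζ = −ln(OS)/√(π² + (ln OS)²). With OS = 0.304, ln OS = −1.191 and ζ = 1.191/3.360 = 0.354.
From t_s ≈ 4/(ζω_n): ω_n = 4/(ζ·t_s) = 4/(0.354·0.160) = 70.5 rad/s.

ω_n ≈ 70.5 rad/s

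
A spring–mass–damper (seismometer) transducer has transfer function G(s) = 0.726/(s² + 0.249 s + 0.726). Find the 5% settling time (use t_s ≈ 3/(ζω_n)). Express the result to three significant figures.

ω_n = √0.726 = 0.852 rad/s; ζ = 0.249/(2·0.852) = 0.146.
t_s ≈ 3/(ζω_n) = 3/(0.146·0.852) = 24.1 s.

t_s ≈ 24.1 s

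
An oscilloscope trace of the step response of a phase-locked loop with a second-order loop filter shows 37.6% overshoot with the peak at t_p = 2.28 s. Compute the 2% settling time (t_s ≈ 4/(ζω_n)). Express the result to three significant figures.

t_s ≈ 9.32 s

The overshoot fixes ζ = −ln(OS)/√(π²+ln²(OS)) = 0.297.
From t_p = π/ω_d, ω_d = π/2.28 = 1.38 rad/s, so ω_n = ω_d/√(1−ζ²) = 1.44 rad/s.
t_s ≈ 4/(ζω_n) = 4/(0.297·1.44) = 9.32 s.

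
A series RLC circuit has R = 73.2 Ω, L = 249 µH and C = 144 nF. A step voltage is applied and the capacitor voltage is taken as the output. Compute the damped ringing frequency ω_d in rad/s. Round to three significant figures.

ω_d ≈ 79300 rad/s

For a series RLC circuit (capacitor voltage as output), ω_n = 1/√(LC) = 1/√(249 µH · 144 nF) = 167000 rad/s.
ζ = (R/2)·√(C/L) = (73.2/2)·√(144 nF/249 µH) = 0.880.
ω_d = 167000·√(1 − 0.880²) = 79300 rad/s.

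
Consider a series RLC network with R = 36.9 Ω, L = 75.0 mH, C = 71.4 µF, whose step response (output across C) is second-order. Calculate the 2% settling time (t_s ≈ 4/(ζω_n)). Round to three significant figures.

t_s ≈ 0.0163 s

For a series RLC circuit (capacitor voltage as output), ω_n = 1/√(LC) = 1/√(75.0 mH · 71.4 µF) = 432 rad/s.
ζ = (R/2)·√(C/L) = (36.9/2)·√(71.4 µF/75.0 mH) = 0.569.
t_s ≈ 4/(ζω_n) = 0.0163 s.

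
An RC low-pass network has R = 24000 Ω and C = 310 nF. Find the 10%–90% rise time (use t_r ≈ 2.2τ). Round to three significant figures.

τ = RC = 24000 × 310 nF = 0.00744 s.
t_r ≈ 2.2τ = 0.0164 s.

t_r ≈ 0.0164 s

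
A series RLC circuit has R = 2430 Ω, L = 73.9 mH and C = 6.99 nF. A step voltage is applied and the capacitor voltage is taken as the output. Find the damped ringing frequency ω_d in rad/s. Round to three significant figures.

ω_d ≈ 40800 rad/s

For a series RLC circuit (capacitor voltage as output), ω_n = 1/√(LC) = 1/√(73.9 mH · 6.99 nF) = 44000 rad/s.
ζ = (R/2)·√(C/L) = (2430/2)·√(6.99 nF/73.9 mH) = 0.374.
The damped frequency ω_d = ω_n√(1−ζ²) = 40800 rad/s.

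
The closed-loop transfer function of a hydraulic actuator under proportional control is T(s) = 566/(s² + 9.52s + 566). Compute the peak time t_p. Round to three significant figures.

t_p ≈ 0.135 s

Matching coefficients with s² + 2ζω_n s + ω_n² gives ω_n² = 566 ⇒ ω_n = 23.8 rad/s, and ζ = 9.52/(2ω_n) = 0.200.
The damped frequency ω_d = ω_n√(1−ζ²) = 23.3 rad/s. Then t_p = π/ω_d = 0.135 s.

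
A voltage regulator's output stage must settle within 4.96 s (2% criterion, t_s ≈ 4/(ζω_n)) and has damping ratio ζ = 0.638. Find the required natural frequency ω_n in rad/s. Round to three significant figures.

ω_n ≈ 1.26 rad/s

Rearranging t_s ≈ 4/(ζω_n) gives ω_n = 4/(ζ·t_s) = 4/(0.638 × 4.96) = 1.26 rad/s.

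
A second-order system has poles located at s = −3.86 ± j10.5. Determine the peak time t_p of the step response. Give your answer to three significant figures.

t_p = π/ω_d with ω_d = 10.5 (the imaginary part), so t_p = 0.299 s.

t_p ≈ 0.299 s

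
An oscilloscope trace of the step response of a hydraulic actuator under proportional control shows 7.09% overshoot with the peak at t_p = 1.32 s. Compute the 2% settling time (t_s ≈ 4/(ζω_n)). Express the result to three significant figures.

t_s ≈ 2.00 s

From the overshoot, ζ = −ln(OS)/√(π²+ln²(OS)) = 0.644.
From t_p = π/ω_d, ω_d = π/1.32 = 2.38 rad/s, so ω_n = ω_d/√(1−ζ²) = 3.11 rad/s.
t_s ≈ 4/(ζω_n) = 4/(0.644·3.11) = 2.00 s.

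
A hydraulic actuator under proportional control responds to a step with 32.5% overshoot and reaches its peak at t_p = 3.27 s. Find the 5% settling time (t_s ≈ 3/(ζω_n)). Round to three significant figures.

From the overshoot, ζ = −ln(OS)/√(π²+ln²(OS)) = 0.337.
t_p = π/ω_d ⇒ ω_d = 0.961 rad/s; then ω_n = ω_d/√(1−ζ²) = 1.02 rad/s.
t_s ≈ 3/(ζω_n) = 3/(0.337·1.02) = 8.73 s.

t_s ≈ 8.73 s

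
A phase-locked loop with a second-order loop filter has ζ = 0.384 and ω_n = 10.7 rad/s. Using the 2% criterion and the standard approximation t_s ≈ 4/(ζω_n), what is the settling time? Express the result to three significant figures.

t_s ≈ 4/(ζω_n) = 4/(0.384 × 10.7) = 0.974 s.

t_s ≈ 0.974 s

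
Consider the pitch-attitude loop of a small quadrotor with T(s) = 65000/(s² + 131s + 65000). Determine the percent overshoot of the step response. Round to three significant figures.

%OS ≈ 43.4%

ω_n = √65000 = 255 rad/s; ζ = 131/(2·255) = 0.257.
%OS = 100 e^{−πζ/√(1−ζ²)} with ζ = 0.257 gives 43.4%.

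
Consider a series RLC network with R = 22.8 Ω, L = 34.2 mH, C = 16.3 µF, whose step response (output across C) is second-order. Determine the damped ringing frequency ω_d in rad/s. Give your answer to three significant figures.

ω_d ≈ 1300 rad/s

For a series RLC circuit (capacitor voltage as output), ω_n = 1/√(LC) = 1/√(34.2 mH · 16.3 µF) = 1340 rad/s.
ζ = (R/2)·√(C/L) = (22.8/2)·√(16.3 µF/34.2 mH) = 0.249.
ω_d = ω_n√(1−ζ²) = 1300 rad/s.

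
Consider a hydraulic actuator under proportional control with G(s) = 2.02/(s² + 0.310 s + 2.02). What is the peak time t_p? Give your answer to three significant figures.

Matching coefficients with s² + 2ζω_n s + ω_n² gives ω_n² = 2.02 ⇒ ω_n = 1.42 rad/s, and ζ = 0.310/(2ω_n) = 0.109.
ω_d = 1.42·√(1 − 0.109²) = 1.41 rad/s. Then t_p = π/ω_d = 2.22 s.

t_p ≈ 2.22 s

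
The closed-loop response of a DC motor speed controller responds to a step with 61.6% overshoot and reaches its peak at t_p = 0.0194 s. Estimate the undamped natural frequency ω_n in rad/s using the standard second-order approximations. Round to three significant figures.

ω_n ≈ 164 rad/s

From the overshoot, ζ = −ln(OS)/√(π²+ln²(OS)) = 0.152.
From t_p = π/ω_d, ω_d = π/0.0194 = 162 rad/s, so ω_n = ω_d/√(1−ζ²) = 164 rad/s.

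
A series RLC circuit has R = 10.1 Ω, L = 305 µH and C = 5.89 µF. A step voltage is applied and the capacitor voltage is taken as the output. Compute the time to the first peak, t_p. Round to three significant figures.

t_p ≈ 0.000187 s

For a series RLC circuit (capacitor voltage as output), ω_n = 1/√(LC) = 1/√(305 µH · 5.89 µF) = 23600 rad/s.
ζ = (R/2)·√(C/L) = (10.1/2)·√(5.89 µF/305 µH) = 0.702.
ω_d = ω_n√(1−ζ²) = 16800 rad/s. t_p = π/ω_d = 0.000187 s.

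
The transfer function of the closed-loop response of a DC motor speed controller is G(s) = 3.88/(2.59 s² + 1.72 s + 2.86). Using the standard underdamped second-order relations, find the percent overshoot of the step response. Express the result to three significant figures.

Dividing through by 2.59: denominator becomes s² + 0.6641 s + 1.104.
So ω_n = √1.104 = 1.05 rad/s and ζ = 0.6641/(2·1.05) = 0.316.
Overshoot: exp(−π·0.316/√(1−0.316²)) = 0.351, i.e. 35.1%.

%OS ≈ 35.1%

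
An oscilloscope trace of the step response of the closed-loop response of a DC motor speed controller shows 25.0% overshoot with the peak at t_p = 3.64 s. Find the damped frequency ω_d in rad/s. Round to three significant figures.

t_p = π/ω_d, so ω_d = π/3.64 = 0.863 rad/s.

ω_d ≈ 0.863 rad/s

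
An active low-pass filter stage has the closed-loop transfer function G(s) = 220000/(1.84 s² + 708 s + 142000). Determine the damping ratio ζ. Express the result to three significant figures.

ζ ≈ 0.693

Dividing through by 1.84: denominator becomes s² + 384.8 s + 77170.
So ω_n = √77170 = 278 rad/s and ζ = 384.8/(2·278) = 0.693.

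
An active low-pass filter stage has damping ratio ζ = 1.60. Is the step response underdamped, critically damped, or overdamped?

Since ζ = 1.60 > 1, the system is overdamped.

overdamped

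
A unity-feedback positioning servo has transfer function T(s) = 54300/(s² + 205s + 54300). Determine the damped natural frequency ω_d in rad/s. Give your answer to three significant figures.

ω_d ≈ 209 rad/s

Matching coefficients with s² + 2ζω_n s + ω_n² gives ω_n² = 54300 ⇒ ω_n = 233 rad/s, and ζ = 205/(2ω_n) = 0.440.
ω_d = 233·√(1 − 0.440²) = 209 rad/s.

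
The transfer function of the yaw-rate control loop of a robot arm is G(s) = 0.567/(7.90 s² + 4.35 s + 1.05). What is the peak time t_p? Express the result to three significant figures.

Dividing through by 7.90: denominator becomes s² + 0.5506 s + 0.1329.
So ω_n = √0.1329 = 0.365 rad/s and ζ = 0.5506/(2·0.365) = 0.755.
ω_d = 0.365·√(1 − 0.755²) = 0.239 rad/s. t_p = π/ω_d = 13.1 s.

t_p ≈ 13.1 s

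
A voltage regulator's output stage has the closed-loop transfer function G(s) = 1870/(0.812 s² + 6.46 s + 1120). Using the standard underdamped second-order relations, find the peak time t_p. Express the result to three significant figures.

Dividing through by 0.812: denominator becomes s² + 7.956 s + 1379.
So ω_n = √1379 = 37.1 rad/s and ζ = 7.956/(2·37.1) = 0.107.
ω_d = ω_n√(1−ζ²) = 36.9 rad/s. t_p = π/ω_d = 0.0851 s.

t_p ≈ 0.0851 s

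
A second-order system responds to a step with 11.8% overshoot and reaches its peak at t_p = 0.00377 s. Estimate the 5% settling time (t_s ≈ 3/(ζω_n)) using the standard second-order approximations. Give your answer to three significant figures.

ζ from %OS: ζ = |ln 0.118|/√(π²+ln²0.118) = 0.562.
t_p = π/ω_d ⇒ ω_d = 833 rad/s; then ω_n = ω_d/√(1−ζ²) = 1010 rad/s.
t_s ≈ 3/(ζω_n) = 3/(0.562·1010) = 0.00529 s.

t_s ≈ 0.00529 s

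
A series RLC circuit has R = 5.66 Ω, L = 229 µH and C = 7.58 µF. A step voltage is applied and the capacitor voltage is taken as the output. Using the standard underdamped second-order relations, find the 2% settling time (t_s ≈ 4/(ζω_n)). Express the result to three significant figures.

For a series RLC circuit (capacitor voltage as output), ω_n = 1/√(LC) = 1/√(229 µH · 7.58 µF) = 24000 rad/s.
ζ = (R/2)·√(C/L) = (5.66/2)·√(7.58 µF/229 µH) = 0.515.
t_s ≈ 4/(ζω_n) = 0.000324 s.

t_s ≈ 0.000324 s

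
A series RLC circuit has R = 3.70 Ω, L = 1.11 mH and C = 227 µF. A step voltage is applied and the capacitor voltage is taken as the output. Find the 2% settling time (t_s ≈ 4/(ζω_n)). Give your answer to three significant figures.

t_s ≈ 0.00240 s

For a series RLC circuit (capacitor voltage as output), ω_n = 1/√(LC) = 1/√(1.11 mH · 227 µF) = 1990 rad/s.
ζ = (R/2)·√(C/L) = (3.70/2)·√(227 µF/1.11 mH) = 0.837.
t_s ≈ 4/(ζω_n) = 0.00240 s.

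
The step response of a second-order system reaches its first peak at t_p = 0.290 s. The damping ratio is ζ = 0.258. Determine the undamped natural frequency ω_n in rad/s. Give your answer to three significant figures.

Peak time t_p = π/ω_d, so ω_d = π/t_p = π/0.290 = 10.8 rad/s.
ω_n = ω_d/√(1−ζ²) = 10.8/√0.933 = 11.2 rad/s.

ω_n ≈ 11.2 rad/s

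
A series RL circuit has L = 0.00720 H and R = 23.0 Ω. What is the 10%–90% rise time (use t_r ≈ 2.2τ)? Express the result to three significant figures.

t_r ≈ 0.000689 s

τ = L/R = 0.00720/23.0 = 0.000313 s.
t_r ≈ 2.2τ = 0.000689 s.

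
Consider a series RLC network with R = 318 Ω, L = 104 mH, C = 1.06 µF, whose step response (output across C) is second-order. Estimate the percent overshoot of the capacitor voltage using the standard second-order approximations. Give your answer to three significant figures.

%OS ≈ 15.7%

For a series RLC circuit (capacitor voltage as output), ω_n = 1/√(LC) = 1/√(104 mH · 1.06 µF) = 3010 rad/s.
ζ = (R/2)·√(C/L) = (318/2)·√(1.06 µF/104 mH) = 0.508.
%OS = 100 e^{−πζ/√(1−ζ²)} with ζ = 0.508 gives 15.7%.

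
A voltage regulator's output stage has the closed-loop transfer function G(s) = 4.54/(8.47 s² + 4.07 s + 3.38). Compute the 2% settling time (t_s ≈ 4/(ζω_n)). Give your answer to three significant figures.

t_s ≈ 16.6 s

Dividing through by 8.47: denominator becomes s² + 0.4805 s + 0.3991.
So ω_n = √0.3991 = 0.632 rad/s and ζ = 0.4805/(2·0.632) = 0.380.
t_s ≈ 4/(ζω_n) = 16.6 s.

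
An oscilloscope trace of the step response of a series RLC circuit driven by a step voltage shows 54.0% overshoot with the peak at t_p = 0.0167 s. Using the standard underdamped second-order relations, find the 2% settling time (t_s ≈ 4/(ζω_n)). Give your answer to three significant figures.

t_s ≈ 0.108 s

ζ from %OS: ζ = |ln 0.540|/√(π²+ln²0.540) = 0.192.
t_p = π/ω_d ⇒ ω_d = 188 rad/s; then ω_n = ω_d/√(1−ζ²) = 192 rad/s.
t_s ≈ 4/(ζω_n) = 4/(0.192·192) = 0.108 s.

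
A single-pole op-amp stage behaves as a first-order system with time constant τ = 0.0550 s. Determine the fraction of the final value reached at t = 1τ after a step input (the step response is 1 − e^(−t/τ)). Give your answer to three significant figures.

y(t)/y_∞ = 1 − e^(−t/τ) = 1 − e^(−1) = 1 − e^(−1.00) = 0.632.

y/y_∞ ≈ 0.632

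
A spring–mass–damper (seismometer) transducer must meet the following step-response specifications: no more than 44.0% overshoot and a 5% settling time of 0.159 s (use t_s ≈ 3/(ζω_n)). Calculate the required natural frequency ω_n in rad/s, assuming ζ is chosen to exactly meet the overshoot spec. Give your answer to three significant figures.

ω_n ≈ 74.6 rad/s

From %OS = 100·exp(−πζ/√(1−ζ²)), invert to get ζ = −ln(OS)/√(π² + ln²(OS)) with OS = 0.440.
−ln 0.440 = 0.8210, so ζ = 0.8210/√(π² + 0.6740) = 0.253.
Then ω_n = 3/(ζ t_s) = 3/(0.253 × 0.159) = 74.6 rad/s.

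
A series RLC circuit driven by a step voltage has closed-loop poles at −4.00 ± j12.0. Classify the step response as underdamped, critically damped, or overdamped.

underdamped

Since the poles form a complex-conjugate pair with nonzero imaginary part, the response is underdamped.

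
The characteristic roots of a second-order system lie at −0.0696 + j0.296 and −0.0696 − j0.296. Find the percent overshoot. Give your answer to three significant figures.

The poles are at −σ ± jω_d with σ = 0.0696 and ω_d = 0.296, so ω_n = √(σ²+ω_d²) = 0.304 rad/s and ζ = σ/ω_n = 0.229.
%OS = 100·exp(−πζ/√(1−ζ²)) = 47.8%.

%OS ≈ 47.8%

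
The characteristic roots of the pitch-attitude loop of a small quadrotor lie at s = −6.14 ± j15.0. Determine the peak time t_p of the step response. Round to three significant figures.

t_p = π/ω_d with ω_d = 15.0 (the imaginary part), so t_p = 0.209 s.

t_p ≈ 0.209 s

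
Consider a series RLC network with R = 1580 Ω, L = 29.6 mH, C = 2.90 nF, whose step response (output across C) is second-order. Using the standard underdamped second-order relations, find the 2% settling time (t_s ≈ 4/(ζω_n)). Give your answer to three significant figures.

t_s ≈ 0.000150 s

For a series RLC circuit (capacitor voltage as output), ω_n = 1/√(LC) = 1/√(29.6 mH · 2.90 nF) = 108000 rad/s.
ζ = (R/2)·√(C/L) = (1580/2)·√(2.90 nF/29.6 mH) = 0.247.
t_s ≈ 4/(ζω_n) = 0.000150 s.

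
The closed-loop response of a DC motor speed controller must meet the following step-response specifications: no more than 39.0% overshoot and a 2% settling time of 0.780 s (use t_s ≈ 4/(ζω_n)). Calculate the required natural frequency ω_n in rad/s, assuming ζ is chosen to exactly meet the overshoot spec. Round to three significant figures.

ω_n ≈ 17.9 rad/s

From %OS = 100·exp(−πζ/√(1−ζ²)), invert to get ζ = −ln(OS)/√(π² + ln²(OS)) with OS = 0.390.
−ln 0.390 = 0.9416, so ζ = 0.9416/√(π² + 0.8866) = 0.287.
From t_s ≈ 4/(ζω_n): ω_n = 4/(ζ·t_s) = 4/(0.287·0.780) = 17.9 rad/s.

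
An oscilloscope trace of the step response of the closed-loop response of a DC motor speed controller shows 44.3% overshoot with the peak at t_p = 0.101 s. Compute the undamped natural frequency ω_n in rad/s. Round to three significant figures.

ω_n ≈ 32.1 rad/s

The overshoot fixes ζ = −ln(OS)/√(π²+ln²(OS)) = 0.251.
From t_p = π/ω_d, ω_d = π/0.101 = 31.1 rad/s, so ω_n = ω_d/√(1−ζ²) = 32.1 rad/s.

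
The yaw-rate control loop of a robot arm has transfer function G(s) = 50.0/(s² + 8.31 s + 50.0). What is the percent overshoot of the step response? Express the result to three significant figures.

%OS ≈ 10.2%

Comparing the denominator to s² + 2ζω_n s + ω_n²: ω_n = √50.0 = 7.07 rad/s, and 2ζω_n = 8.31 so ζ = 8.31/(2·7.07) = 0.588.
%OS = 100·exp(−πζ/√(1−ζ²)) = 10.2%.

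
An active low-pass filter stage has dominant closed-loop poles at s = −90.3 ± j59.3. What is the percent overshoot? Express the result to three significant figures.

|pole| = ω_n = √(90.3² + 59.3²) = 108 rad/s; ζ = cos θ = σ/ω_n = 0.836.
Overshoot: exp(−π·0.836/√(1−0.836²)) = 0.00836, i.e. 0.836%.

%OS ≈ 0.836%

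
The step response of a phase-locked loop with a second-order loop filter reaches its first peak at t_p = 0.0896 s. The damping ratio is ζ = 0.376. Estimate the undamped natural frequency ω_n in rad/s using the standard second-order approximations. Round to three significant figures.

ω_n ≈ 37.8 rad/s

Peak time t_p = π/ω_d, so ω_d = π/t_p = π/0.0896 = 35.1 rad/s.
ω_n = ω_d/√(1−ζ²) = 35.1/√0.859 = 37.8 rad/s.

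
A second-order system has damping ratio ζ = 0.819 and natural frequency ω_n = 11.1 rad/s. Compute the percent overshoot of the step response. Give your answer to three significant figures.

%OS ≈ 1.13%

For an underdamped second-order system, %OS = 100·exp(−πζ/√(1−ζ²)).
πζ/√(1−ζ²) = π·0.819/√(1−0.671) = 4.484, so %OS = 100·e^(−4.484) = 1.13%.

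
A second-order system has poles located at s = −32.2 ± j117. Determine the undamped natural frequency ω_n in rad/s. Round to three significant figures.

|pole| = ω_n = √(32.2² + 117²) = 121 rad/s; ζ = cos θ = σ/ω_n = 0.265.

ω_n ≈ 121 rad/s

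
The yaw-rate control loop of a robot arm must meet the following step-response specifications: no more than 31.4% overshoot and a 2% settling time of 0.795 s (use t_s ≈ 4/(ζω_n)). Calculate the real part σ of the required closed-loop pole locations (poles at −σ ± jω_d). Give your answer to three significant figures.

The settling-time spec alone fixes σ = ζω_n = 4/t_s = 4/0.795 = 5.03.
(Overshoot then fixes ζ = 0.346 and hence ω_d = σ·√(1−ζ²)/ζ = 13.6 rad/s.)

σ ≈ 5.03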